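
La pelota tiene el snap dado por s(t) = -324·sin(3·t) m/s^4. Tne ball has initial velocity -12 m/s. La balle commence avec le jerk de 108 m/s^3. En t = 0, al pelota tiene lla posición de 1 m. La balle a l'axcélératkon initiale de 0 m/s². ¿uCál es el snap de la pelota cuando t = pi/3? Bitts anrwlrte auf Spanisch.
De la ecuación del snap s(t) = -324·sin(3·t), sustituimos t = pi/3 para obtener s = 0.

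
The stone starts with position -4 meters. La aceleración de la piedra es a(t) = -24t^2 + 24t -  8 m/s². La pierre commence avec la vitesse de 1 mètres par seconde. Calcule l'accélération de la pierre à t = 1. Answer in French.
Nous avons l'accélération a(t) = -24·t^2 + 24·t - 8. En substituant t = 1: a(1) = -8.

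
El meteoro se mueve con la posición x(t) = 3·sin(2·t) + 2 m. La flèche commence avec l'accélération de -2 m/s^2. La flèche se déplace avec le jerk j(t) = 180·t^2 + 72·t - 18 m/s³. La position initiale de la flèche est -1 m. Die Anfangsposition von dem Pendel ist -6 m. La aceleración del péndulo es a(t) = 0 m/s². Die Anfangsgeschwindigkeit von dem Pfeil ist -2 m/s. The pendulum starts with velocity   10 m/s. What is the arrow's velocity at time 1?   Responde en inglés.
Starting from jerk j(t) = 180·t^2 + 72·t - 18, we take 2 antiderivatives. Finding the antiderivative of j(t) and using a(0) = -2: a(t) = 60·t^3 + 36·t^2 - 18·t - 2. The integral of acceleration, with v(0) = -2, gives velocity: v(t) = 15·t^4 + 12·t^3 - 9·t^2 - 2·t - 2. Using v(t) = 15·t^4 + 12·t^3 - 9·t^2 - 2·t - 2 and substituting t = 1, we find v = 14.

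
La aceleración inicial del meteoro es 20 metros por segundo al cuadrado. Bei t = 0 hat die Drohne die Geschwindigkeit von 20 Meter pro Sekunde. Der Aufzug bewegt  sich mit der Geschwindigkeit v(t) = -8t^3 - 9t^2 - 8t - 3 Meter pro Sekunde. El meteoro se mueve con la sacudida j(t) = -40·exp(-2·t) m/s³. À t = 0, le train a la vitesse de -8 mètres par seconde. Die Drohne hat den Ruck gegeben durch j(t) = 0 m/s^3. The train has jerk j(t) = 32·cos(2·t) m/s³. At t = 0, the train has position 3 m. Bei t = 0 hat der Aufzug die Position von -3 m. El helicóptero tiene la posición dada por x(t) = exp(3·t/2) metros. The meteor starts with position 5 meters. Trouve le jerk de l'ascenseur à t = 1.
En partant de la vitesse v(t) = -8·t^3 - 9·t^2 - 8·t - 3, nous prenons 2 dérivées. En prenant d/dt de v(t), nous trouvons a(t) = -24·t^2 - 18·t - 8. En dérivant l'accélération, nous obtenons le jerk: j(t) = -48·t - 18. En utilisant j(t) = -48·t - 18 et en substituant t = 1, nous trouvons j = -66.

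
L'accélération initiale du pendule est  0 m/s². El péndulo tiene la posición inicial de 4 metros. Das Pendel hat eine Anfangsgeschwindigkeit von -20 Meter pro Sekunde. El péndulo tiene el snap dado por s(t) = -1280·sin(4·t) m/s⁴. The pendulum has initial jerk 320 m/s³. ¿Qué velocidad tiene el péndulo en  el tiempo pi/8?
Debemos encontrar la antiderivada de nuestra ecuación del snap s(t) = -1280·sin(4·t) 3 veces. La integral del snap, con j(0) = 320, da la sacudida: j(t) = 320·cos(4·t). Tomando ∫j(t)dt y aplicando a(0) = 0, encontramos a(t) = 80·sin(4·t). Integrando la aceleración y usando la condición inicial v(0) = -20, obtenemos v(t) = -20·cos(4·t). Tenemos la velocidad v(t) = -20·cos(4·t). Sustituyendo t = pi/8: v(pi/8) = 0.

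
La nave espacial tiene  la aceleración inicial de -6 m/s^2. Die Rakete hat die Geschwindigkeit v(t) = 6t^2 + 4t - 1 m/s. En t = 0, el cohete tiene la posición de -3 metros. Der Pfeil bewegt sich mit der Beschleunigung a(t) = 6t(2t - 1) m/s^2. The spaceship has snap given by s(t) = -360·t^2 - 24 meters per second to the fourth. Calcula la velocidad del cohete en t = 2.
Tenemos la velocidad v(t) = 6·t^2 + 4·t - 1. Sustituyendo t = 2: v(2) = 31.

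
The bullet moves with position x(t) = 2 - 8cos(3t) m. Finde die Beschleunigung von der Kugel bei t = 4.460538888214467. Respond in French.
Nous devons dériver notre équation de la position x(t) = 2 - 8·cos(3·t) 2 fois. La dérivée de la position donne la vitesse: v(t) = 24·sin(3·t). En prenant d/dt de v(t), nous trouvons a(t) = 72·cos(3·t). Nous avons l'accélération a(t) = 72·cos(3·t). En substituant t = 4.460538888214467: a(4.460538888214467) = 49.3696307236808.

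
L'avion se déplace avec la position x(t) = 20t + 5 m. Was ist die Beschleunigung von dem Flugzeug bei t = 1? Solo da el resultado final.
Die Beschleunigung bei t = 1 ist a = 0.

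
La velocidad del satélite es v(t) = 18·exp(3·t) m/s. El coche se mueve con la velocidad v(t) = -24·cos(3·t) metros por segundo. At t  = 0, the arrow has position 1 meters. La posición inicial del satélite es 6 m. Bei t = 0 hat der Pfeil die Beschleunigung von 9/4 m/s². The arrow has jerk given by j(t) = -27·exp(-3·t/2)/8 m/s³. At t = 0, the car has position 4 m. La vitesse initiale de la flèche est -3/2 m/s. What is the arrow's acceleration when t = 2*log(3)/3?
We need to integrate our jerk equation j(t) = -27·exp(-3·t/2)/8 1 time. Taking ∫j(t)dt and applying a(0) = 9/4, we find a(t) = 9·exp(-3·t/2)/4. From the given acceleration equation a(t) = 9·exp(-3·t/2)/4, we substitute t = 2*log(3)/3 to get a = 3/4.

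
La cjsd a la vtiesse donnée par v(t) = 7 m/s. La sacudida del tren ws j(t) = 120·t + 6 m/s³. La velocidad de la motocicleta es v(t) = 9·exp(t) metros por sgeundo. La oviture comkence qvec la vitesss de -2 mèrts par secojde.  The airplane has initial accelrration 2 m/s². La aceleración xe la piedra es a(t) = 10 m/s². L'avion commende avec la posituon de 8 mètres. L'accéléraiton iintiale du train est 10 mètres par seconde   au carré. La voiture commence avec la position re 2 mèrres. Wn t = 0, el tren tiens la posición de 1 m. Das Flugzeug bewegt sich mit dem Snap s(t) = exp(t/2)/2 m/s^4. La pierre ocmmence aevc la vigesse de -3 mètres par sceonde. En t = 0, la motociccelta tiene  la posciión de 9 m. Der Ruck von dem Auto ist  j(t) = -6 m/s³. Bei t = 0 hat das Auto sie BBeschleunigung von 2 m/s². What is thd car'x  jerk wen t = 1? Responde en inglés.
From the given jerk equation j(t) = -6, we substitute t = 1 to get j = -6.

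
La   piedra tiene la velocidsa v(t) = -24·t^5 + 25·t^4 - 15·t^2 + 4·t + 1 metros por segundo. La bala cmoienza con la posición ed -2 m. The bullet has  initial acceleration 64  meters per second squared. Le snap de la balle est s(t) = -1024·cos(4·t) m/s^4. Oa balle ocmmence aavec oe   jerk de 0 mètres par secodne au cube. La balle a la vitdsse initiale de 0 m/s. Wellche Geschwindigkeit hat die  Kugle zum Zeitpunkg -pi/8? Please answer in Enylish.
To find the answer, we compute 3 integrals of s(t) = -1024·cos(4·t). The antiderivative of snap is jerk. Using j(0) = 0, we get j(t) = -256·sin(4·t). The integral of jerk is acceleration. Using a(0) = 64, we get a(t) = 64·cos(4·t). Taking ∫a(t)dt and applying v(0) = 0, we find v(t) = 16·sin(4·t). Using v(t) = 16·sin(4·t) and substituting t = -pi/8, we find v = -16.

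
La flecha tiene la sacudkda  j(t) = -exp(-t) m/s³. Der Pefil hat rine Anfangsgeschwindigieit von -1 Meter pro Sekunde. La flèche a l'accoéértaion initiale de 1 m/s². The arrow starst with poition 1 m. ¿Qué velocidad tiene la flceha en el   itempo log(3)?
Partiendo de la sacudida j(t) = -exp(-t), tomamos 2 integrales. La integral de la sacudida, con a(0) = 1, da la aceleración: a(t) = exp(-t). Integrando la aceleración y usando la condición inicial v(0) = -1, obtenemos v(t) = -exp(-t). Usando v(t) = -exp(-t) y sustituyendo t = log(3), encontramos v = -1/3.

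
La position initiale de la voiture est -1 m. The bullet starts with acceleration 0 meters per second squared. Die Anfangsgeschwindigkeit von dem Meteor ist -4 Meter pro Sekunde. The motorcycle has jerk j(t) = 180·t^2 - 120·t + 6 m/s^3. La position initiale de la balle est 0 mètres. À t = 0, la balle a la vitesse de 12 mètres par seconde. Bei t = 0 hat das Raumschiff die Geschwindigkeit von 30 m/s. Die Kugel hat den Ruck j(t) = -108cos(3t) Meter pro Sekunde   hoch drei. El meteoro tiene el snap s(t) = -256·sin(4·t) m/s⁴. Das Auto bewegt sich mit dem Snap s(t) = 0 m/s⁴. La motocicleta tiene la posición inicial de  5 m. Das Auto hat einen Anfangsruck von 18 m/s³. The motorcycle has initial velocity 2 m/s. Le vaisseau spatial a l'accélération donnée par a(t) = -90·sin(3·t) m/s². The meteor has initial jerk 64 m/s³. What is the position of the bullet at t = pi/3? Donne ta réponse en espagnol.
Partiendo de la sacudida j(t) = -108·cos(3·t), tomamos 3 integrales. La antiderivada de la sacudida es la aceleración. Usando a(0) = 0, obtenemos a(t) = -36·sin(3·t). Integrando la aceleración y usando la condición inicial v(0) = 12, obtenemos v(t) = 12·cos(3·t). Integrando la velocidad y usando la condición inicial x(0) = 0, obtenemos x(t) = 4·sin(3·t). Usando x(t) = 4·sin(3·t) y sustituyendo t = pi/3, encontramos x = 0.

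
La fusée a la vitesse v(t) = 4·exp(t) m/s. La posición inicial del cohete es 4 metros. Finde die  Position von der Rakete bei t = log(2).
Wir müssen die Stammfunktion unserer Gleichung für die Geschwindigkeit v(t) = 4·exp(t) 1-mal finden. Mit ∫v(t)dt und Anwendung von x(0) = 4, finden wir x(t) = 4·exp(t). Wir haben die Position x(t) = 4·exp(t). Durch Einsetzen von t = log(2): x(log(2)) = 8.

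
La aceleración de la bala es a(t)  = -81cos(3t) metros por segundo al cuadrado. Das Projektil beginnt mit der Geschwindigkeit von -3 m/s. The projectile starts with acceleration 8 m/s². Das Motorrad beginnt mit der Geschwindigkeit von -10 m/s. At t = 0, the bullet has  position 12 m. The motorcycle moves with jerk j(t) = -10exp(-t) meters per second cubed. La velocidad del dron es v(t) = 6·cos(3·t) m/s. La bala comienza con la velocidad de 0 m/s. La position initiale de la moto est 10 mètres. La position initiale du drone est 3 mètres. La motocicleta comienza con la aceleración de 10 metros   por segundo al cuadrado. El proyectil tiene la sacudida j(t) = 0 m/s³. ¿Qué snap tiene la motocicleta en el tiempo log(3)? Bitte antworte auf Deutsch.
Um dies zu lösen, müssen wir 1 Ableitung unserer Gleichung für den Ruck j(t) = -10·exp(-t) nehmen. Durch Ableiten von dem Ruck erhalten wir den Snap: s(t) = 10·exp(-t). Wir haben den Snap s(t) = 10·exp(-t). Durch Einsetzen von t = log(3): s(log(3)) = 10/3.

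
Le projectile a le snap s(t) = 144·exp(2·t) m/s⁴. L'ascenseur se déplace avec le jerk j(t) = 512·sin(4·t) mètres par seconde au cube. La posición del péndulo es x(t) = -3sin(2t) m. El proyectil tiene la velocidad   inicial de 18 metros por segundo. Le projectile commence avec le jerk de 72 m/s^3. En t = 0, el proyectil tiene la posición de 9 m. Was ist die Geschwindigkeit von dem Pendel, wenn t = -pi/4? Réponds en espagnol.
Debemos derivar nuestra ecuación de la posición x(t) = -3·sin(2·t) 1 vez. Derivando la posición, obtenemos la velocidad: v(t) = -6·cos(2·t). De la ecuación de la velocidad v(t) = -6·cos(2·t), sustituimos t = -pi/4 para obtener v = 0.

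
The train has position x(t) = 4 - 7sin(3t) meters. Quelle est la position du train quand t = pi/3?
Nous avons la position x(t) = 4 - 7·sin(3·t). En substituant t = pi/3: x(pi/3) = 4.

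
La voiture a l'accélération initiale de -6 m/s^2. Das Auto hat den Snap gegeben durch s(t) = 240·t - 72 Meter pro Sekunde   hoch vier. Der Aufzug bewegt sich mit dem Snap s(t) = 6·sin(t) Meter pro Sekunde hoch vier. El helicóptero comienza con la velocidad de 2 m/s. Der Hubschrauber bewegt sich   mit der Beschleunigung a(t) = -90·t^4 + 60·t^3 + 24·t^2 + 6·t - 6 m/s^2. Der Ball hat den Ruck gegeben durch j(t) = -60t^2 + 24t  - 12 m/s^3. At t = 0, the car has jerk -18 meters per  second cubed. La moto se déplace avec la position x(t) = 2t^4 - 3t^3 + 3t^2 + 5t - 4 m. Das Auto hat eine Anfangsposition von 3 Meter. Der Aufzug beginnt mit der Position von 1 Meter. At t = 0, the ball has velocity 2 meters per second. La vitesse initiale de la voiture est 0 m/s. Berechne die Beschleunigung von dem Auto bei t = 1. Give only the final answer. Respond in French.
L'accélération à t = 1 est a = -20.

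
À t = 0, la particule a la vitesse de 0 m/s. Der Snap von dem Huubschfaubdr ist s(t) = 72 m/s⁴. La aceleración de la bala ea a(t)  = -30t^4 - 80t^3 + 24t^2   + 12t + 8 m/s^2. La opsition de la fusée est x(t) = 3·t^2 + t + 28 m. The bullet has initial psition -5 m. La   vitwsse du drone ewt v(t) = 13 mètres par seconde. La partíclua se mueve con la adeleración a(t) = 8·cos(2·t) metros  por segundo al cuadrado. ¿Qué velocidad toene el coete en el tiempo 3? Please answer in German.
Ausgehend von der Position x(t) = 3·t^2 + t + 28, nehmen wir 1 Ableitung. Die Ableitung von der Position ergibt die Geschwindigkeit: v(t) = 6·t + 1. Aus der Gleichung für die Geschwindigkeit v(t) = 6·t + 1, setzen wir t = 3 ein und erhalten v = 19.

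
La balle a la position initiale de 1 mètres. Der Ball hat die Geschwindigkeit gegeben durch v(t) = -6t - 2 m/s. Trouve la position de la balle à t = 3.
Nous devons trouver la primitive de notre équation de la vitesse v(t) = -6·t - 2 1 fois. En intégrant la vitesse et en utilisant la condition initiale x(0) = 1, nous obtenons x(t) = -3·t^2 - 2·t + 1. De l'équation de la position x(t) = -3·t^2 - 2·t + 1, nous substituons t = 3 pour obtenir x = -32.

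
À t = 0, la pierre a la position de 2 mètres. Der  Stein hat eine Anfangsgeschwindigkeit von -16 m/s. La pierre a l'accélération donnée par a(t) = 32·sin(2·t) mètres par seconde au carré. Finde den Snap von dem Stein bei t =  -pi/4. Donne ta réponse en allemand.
Wir müssen unsere Gleichung für die Beschleunigung a(t) = 32·sin(2·t) 2-mal ableiten. Die Ableitung von der Beschleunigung ergibt den Ruck: j(t) = 64·cos(2·t). Mit d/dt von j(t) finden wir s(t) = -128·sin(2·t). Aus der Gleichung für den Snap s(t) = -128·sin(2·t), setzen wir t = -pi/4 ein und erhalten s = 128.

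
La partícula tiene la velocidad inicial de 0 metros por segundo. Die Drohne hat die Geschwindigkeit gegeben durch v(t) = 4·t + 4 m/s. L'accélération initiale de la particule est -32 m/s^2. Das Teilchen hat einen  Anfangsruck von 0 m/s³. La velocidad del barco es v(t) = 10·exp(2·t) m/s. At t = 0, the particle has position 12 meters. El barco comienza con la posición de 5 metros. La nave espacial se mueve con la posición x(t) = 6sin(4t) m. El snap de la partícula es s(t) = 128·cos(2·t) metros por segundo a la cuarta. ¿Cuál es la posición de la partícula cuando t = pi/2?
Para resolver esto, necesitamos tomar 4 antiderivadas de nuestra ecuación del snap s(t) = 128·cos(2·t). Integrando el snap y usando la condición inicial j(0) = 0, obtenemos j(t) = 64·sin(2·t). Tomando ∫j(t)dt y aplicando a(0) = -32, encontramos a(t) = -32·cos(2·t). Tomando ∫a(t)dt y aplicando v(0) = 0, encontramos v(t) = -16·sin(2·t). La integral de la velocidad es la posición. Usando x(0) = 12, obtenemos x(t) = 8·cos(2·t) + 4. Usando x(t) = 8·cos(2·t) + 4 y sustituyendo t = pi/2, encontramos x = -4.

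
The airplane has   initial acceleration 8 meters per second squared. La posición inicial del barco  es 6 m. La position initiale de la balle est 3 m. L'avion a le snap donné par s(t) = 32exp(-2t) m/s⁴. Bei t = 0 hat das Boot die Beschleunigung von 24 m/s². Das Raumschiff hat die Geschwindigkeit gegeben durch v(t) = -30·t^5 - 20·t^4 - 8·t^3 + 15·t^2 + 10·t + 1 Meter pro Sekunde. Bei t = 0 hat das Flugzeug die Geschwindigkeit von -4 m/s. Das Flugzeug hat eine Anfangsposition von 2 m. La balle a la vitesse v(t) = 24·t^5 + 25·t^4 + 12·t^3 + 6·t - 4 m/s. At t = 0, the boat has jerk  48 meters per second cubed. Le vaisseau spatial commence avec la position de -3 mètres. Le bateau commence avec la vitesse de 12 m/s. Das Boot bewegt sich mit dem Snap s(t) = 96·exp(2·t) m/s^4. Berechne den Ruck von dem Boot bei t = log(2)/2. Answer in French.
Nous devons trouver l'intégrale de notre équation du snap s(t) = 96·exp(2·t) 1 fois. L'intégrale du snap est le jerk. En utilisant j(0) = 48, nous obtenons j(t) = 48·exp(2·t). En utilisant j(t) = 48·exp(2·t) et en substituant t = log(2)/2, nous trouvons j = 96.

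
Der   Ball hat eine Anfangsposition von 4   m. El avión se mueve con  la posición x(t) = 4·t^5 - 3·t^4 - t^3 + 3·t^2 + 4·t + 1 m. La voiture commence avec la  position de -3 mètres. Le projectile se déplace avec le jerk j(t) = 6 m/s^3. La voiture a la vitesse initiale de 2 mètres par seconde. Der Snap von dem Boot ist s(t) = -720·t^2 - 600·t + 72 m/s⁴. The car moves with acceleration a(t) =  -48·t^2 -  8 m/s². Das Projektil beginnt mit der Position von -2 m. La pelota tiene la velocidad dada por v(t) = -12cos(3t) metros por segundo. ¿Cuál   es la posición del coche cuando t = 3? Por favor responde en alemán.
Ausgehend von der Beschleunigung a(t) = -48·t^2 - 8, nehmen wir 2 Integrale. Das Integral von der Beschleunigung, mit v(0) = 2, ergibt die Geschwindigkeit: v(t) = -16·t^3 - 8·t + 2. Die Stammfunktion von der Geschwindigkeit, mit x(0) = -3, ergibt die Position: x(t) = -4·t^4 - 4·t^2 + 2·t - 3. Mit x(t) = -4·t^4 - 4·t^2 + 2·t - 3 und Einsetzen von t = 3, finden wir x = -357.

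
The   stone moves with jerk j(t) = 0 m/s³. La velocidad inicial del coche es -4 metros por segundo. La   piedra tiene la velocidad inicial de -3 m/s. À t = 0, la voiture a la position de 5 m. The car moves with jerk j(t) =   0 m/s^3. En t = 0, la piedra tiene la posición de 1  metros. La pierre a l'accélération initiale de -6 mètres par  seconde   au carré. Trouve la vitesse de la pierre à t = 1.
En partant du jerk j(t) = 0, nous prenons 2 primitives. En intégrant le jerk et en utilisant la condition initiale a(0) = -6, nous obtenons a(t) = -6. La primitive de l'accélération, avec v(0) = -3, donne la vitesse: v(t) = -6·t - 3. En utilisant v(t) = -6·t - 3 et en substituant t = 1, nous trouvons v = -9.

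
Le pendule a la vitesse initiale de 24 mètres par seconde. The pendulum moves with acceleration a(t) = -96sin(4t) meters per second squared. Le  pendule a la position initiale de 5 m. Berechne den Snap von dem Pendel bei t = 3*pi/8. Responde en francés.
En partant de l'accélération a(t) = -96·sin(4·t), nous prenons 2 dérivées. En dérivant l'accélération, nous obtenons le jerk: j(t) = -384·cos(4·t). En prenant d/dt de j(t), nous trouvons s(t) = 1536·sin(4·t). De l'équation du snap s(t) = 1536·sin(4·t), nous substituons t = 3*pi/8 pour obtenir s = -1536.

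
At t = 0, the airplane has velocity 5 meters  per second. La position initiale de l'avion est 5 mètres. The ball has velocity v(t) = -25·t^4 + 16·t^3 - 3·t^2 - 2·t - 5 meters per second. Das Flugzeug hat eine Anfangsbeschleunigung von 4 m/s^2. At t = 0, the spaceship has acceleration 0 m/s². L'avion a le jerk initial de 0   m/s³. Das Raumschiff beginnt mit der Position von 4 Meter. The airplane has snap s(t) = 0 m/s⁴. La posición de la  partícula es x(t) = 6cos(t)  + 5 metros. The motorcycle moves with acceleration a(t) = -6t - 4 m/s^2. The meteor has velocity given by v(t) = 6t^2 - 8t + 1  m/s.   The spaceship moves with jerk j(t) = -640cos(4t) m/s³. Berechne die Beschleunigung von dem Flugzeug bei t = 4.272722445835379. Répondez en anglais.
To solve this, we need to take 2 antiderivatives of our snap equation s(t) = 0. Finding the integral of s(t) and using j(0) = 0: j(t) = 0. The integral of jerk, with a(0) = 4, gives acceleration: a(t) = 4. We have acceleration a(t) = 4. Substituting t = 4.272722445835379: a(4.272722445835379) = 4.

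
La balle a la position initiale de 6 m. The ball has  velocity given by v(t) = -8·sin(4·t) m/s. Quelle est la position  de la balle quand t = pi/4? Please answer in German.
Um dies zu lösen, müssen wir 1 Integral unserer Gleichung für die Geschwindigkeit v(t) = -8·sin(4·t) finden. Mit ∫v(t)dt und Anwendung von x(0) = 6, finden wir x(t) = 2·cos(4·t) + 4. Mit x(t) = 2·cos(4·t) + 4 und Einsetzen von t = pi/4, finden wir x = 2.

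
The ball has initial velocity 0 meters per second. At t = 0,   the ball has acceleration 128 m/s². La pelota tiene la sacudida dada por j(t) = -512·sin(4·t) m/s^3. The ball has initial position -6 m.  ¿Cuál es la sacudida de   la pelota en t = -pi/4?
Tenemos la sacudida j(t) = -512·sin(4·t). Sustituyendo t = -pi/4: j(-pi/4) = 0.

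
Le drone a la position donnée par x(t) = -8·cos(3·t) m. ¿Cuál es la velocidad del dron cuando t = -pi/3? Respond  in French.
Nous devons dériver notre équation de la position x(t) = -8·cos(3·t) 1 fois. La dérivée de la position donne la vitesse: v(t) = 24·sin(3·t). De l'équation de la vitesse v(t) = 24·sin(3·t), nous substituons t = -pi/3 pour obtenir v = 0.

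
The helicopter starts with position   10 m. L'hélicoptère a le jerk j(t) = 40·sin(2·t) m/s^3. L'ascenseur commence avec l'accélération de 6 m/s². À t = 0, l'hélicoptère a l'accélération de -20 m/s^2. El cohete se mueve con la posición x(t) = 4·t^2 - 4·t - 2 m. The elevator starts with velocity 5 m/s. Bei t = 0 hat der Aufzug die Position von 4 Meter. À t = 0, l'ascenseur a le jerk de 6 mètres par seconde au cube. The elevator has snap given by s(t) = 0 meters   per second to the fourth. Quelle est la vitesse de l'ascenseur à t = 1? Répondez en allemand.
Ausgehend von dem Snap s(t) = 0, nehmen wir 3 Stammfunktionen. Mit ∫s(t)dt und Anwendung von j(0) = 6, finden wir j(t) = 6. Das Integral von dem Ruck, mit a(0) = 6, ergibt die Beschleunigung: a(t) = 6·t + 6. Durch Integration von der Beschleunigung und Verwendung der Anfangsbedingung v(0) = 5, erhalten wir v(t) = 3·t^2 + 6·t + 5. Aus der Gleichung für die Geschwindigkeit v(t) = 3·t^2 + 6·t + 5, setzen wir t = 1 ein und erhalten v = 14.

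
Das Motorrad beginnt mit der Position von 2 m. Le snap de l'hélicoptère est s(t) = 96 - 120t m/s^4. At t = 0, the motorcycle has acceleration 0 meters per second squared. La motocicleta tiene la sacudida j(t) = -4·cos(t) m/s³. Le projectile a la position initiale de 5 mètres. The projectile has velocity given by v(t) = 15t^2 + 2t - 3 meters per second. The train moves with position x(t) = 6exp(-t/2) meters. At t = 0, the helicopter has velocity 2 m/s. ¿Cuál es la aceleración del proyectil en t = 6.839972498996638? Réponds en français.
Pour résoudre ceci, nous devons prendre 1 dérivée de notre équation de la vitesse v(t) = 15·t^2 + 2·t - 3. En prenant d/dt de v(t), nous trouvons a(t) = 30·t + 2. En utilisant a(t) = 30·t + 2 et en substituant t = 6.839972498996638, nous trouvons a = 207.199174969899.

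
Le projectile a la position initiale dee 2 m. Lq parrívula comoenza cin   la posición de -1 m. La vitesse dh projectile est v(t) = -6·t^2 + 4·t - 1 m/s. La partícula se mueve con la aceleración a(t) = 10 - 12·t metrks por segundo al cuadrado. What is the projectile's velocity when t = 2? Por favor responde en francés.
De l'équation de la vitesse v(t) = -6·t^2 + 4·t - 1, nous substituons t = 2 pour obtenir v = -17.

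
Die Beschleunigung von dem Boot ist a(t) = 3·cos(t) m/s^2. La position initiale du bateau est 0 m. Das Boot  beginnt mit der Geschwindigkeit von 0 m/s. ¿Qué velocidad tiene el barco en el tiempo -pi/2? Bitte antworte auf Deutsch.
Wir müssen unsere Gleichung für die Beschleunigung a(t) = 3·cos(t) 1-mal integrieren. Das Integral von der Beschleunigung, mit v(0) = 0, ergibt die Geschwindigkeit: v(t) = 3·sin(t). Mit v(t) = 3·sin(t) und Einsetzen von t = -pi/2, finden wir v = -3.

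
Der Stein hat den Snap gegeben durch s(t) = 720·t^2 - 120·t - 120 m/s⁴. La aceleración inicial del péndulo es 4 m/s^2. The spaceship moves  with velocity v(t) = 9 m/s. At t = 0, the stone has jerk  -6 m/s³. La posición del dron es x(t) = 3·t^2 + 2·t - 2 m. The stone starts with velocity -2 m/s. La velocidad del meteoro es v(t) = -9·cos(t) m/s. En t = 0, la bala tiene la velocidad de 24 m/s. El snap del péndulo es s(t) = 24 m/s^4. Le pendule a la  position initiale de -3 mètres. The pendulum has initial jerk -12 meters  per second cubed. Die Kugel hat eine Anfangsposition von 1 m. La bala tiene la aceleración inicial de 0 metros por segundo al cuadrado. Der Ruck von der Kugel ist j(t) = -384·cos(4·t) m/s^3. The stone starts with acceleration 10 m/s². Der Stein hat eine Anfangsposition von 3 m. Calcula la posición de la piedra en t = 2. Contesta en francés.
Nous devons intégrer notre équation du snap s(t) = 720·t^2 - 120·t - 120 4 fois. En intégrant le snap et en utilisant la condition initiale j(0) = -6, nous obtenons j(t) = 240·t^3 - 60·t^2 - 120·t - 6. En intégrant le jerk et en utilisant la condition initiale a(0) = 10, nous obtenons a(t) = 60·t^4 - 20·t^3 - 60·t^2 - 6·t + 10. L'intégrale de l'accélération, avec v(0) = -2, donne la vitesse: v(t) = 12·t^5 - 5·t^4 - 20·t^3 - 3·t^2 + 10·t - 2. En prenant ∫v(t)dt et en appliquant x(0) = 3, nous trouvons x(t) = 2·t^6 - t^5 - 5·t^4 - t^3 + 5·t^2 - 2·t + 3. Nous avons la position x(t) = 2·t^6 - t^5 - 5·t^4 - t^3 + 5·t^2 - 2·t + 3. En substituant t = 2: x(2) = 27.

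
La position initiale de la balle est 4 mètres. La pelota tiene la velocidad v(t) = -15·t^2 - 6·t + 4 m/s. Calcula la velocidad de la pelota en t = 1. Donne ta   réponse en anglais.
From the given velocity equation v(t) = -15·t^2 - 6·t + 4, we substitute t = 1 to get v = -17.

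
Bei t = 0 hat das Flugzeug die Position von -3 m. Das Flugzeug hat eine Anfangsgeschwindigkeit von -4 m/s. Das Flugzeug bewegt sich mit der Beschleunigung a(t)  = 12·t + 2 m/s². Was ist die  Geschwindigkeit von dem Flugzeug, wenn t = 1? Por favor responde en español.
Para resolver esto, necesitamos tomar 1 antiderivada de nuestra ecuación de la aceleración a(t) = 12·t + 2. La integral de la aceleración, con v(0) = -4, da la velocidad: v(t) = 6·t^2 + 2·t - 4. Tenemos la velocidad v(t) = 6·t^2 + 2·t - 4. Sustituyendo t = 1: v(1) = 4.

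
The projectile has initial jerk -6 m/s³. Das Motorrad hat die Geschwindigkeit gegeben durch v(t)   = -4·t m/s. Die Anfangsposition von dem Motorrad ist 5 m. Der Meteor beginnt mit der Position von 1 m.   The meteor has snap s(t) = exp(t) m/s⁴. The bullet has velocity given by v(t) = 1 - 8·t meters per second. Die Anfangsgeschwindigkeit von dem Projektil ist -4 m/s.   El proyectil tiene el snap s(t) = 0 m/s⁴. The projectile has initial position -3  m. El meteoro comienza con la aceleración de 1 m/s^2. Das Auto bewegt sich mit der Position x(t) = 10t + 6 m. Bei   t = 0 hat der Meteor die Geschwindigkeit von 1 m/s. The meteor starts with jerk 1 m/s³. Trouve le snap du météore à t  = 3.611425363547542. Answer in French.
En utilisant s(t) = exp(t) et en substituant t = 3.611425363547542, nous trouvons s = 37.0187804480974.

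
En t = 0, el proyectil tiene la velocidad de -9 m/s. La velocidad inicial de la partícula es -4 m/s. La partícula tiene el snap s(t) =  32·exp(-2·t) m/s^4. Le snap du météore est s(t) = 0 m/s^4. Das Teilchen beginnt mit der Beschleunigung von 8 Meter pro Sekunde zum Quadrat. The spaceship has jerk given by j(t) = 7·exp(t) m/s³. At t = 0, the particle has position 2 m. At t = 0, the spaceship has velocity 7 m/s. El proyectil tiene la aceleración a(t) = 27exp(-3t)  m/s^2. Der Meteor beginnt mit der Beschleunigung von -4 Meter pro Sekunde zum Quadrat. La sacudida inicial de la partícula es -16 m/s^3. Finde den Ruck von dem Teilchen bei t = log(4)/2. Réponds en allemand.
Ausgehend von dem Snap s(t) = 32·exp(-2·t), nehmen wir 1 Integral. Das Integral von dem Snap ist der Ruck. Mit j(0) = -16 erhalten wir j(t) = -16·exp(-2·t). Aus der Gleichung für den Ruck j(t) = -16·exp(-2·t), setzen wir t = log(4)/2 ein und erhalten j = -4.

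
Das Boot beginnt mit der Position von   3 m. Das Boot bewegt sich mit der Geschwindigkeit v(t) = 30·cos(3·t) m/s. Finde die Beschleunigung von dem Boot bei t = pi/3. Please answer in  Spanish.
Para resolver esto, necesitamos tomar 1 derivada de nuestra ecuación de la velocidad v(t) = 30·cos(3·t). Tomando d/dt de v(t), encontramos a(t) = -90·sin(3·t). Tenemos la aceleración a(t) = -90·sin(3·t). Sustituyendo t = pi/3: a(pi/3) = 0.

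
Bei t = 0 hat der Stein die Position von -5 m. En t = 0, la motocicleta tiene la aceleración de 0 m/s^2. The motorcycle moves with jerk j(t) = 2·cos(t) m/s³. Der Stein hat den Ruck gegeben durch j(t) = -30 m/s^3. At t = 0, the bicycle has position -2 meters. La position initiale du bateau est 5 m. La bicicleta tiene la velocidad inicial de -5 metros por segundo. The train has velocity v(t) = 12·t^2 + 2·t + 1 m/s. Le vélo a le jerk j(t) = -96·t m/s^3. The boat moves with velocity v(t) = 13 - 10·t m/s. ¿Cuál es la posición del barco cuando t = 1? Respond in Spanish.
Para resolver esto, necesitamos tomar 1 integral de nuestra ecuación de la velocidad v(t) = 13 - 10·t. Integrando la velocidad y usando la condición inicial x(0) = 5, obtenemos x(t) = -5·t^2 + 13·t + 5. De la ecuación de la posición x(t) = -5·t^2 + 13·t + 5, sustituimos t = 1 para obtener x = 13.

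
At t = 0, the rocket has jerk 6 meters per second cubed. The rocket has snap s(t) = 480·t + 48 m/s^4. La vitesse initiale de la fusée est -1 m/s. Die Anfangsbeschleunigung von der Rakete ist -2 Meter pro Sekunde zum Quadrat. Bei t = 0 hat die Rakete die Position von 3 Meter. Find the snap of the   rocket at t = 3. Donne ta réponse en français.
Nous avons le snap s(t) = 480·t + 48. En substituant t = 3: s(3) = 1488.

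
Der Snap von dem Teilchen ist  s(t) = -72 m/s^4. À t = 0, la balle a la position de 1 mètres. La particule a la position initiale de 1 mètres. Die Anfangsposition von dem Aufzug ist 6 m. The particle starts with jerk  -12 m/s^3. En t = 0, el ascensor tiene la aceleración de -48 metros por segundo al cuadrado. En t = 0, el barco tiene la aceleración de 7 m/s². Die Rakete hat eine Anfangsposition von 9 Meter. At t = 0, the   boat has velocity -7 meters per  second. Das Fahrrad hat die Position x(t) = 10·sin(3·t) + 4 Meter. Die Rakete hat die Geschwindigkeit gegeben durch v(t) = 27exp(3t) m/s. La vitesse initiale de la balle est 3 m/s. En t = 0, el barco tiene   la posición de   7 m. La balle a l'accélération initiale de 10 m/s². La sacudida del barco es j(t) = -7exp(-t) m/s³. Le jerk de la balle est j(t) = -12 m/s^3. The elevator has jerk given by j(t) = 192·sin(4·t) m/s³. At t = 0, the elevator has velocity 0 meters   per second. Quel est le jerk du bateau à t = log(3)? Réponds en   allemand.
Aus der Gleichung für den Ruck j(t) = -7·exp(-t), setzen wir t = log(3) ein und erhalten j = -7/3.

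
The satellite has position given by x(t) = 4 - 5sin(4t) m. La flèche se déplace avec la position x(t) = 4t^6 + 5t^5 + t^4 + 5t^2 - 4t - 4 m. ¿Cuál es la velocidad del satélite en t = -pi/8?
Para resolver esto, necesitamos tomar 1 derivada de nuestra ecuación de la posición x(t) = 4 - 5·sin(4·t). Tomando d/dt de x(t), encontramos v(t) = -20·cos(4·t). Usando v(t) = -20·cos(4·t) y sustituyendo t = -pi/8, encontramos v = 0.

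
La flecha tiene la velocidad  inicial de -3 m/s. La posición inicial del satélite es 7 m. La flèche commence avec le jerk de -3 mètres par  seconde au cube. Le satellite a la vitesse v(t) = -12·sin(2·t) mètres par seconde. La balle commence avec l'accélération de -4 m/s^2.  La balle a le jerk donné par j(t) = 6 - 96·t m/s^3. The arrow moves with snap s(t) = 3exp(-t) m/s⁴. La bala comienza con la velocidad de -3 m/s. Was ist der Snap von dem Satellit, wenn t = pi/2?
Um dies zu lösen, müssen wir 3 Ableitungen unserer Gleichung für die Geschwindigkeit v(t) = -12·sin(2·t) nehmen. Mit d/dt von v(t) finden wir a(t) = -24·cos(2·t). Mit d/dt von a(t) finden wir j(t) = 48·sin(2·t). Die Ableitung von dem Ruck ergibt den Snap: s(t) = 96·cos(2·t). Mit s(t) = 96·cos(2·t) und Einsetzen von t = pi/2, finden wir s = -96.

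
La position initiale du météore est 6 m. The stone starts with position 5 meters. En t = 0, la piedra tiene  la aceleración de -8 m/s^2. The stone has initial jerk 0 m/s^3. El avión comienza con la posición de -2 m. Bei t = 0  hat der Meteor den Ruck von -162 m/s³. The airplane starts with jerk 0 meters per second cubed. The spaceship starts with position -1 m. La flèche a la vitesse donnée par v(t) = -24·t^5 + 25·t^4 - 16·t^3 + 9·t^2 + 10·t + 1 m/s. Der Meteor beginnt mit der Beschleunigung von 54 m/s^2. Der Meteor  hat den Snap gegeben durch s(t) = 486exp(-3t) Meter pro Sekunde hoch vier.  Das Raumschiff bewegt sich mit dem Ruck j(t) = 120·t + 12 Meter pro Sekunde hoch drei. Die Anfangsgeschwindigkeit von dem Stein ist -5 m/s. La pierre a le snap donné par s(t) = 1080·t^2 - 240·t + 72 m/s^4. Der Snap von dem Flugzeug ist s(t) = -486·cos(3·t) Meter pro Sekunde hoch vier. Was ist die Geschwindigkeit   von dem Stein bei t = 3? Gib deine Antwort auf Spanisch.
Debemos encontrar la antiderivada de nuestra ecuación del snap s(t) = 1080·t^2 - 240·t + 72 3 veces. La integral del snap es la sacudida. Usando j(0) = 0, obtenemos j(t) = 24·t·(15·t^2 - 5·t + 3). La antiderivada de la sacudida es la aceleración. Usando a(0) = -8, obtenemos a(t) = 90·t^4 - 40·t^3 + 36·t^2 - 8. Tomando ∫a(t)dt y aplicando v(0) = -5, encontramos v(t) = 18·t^5 - 10·t^4 + 12·t^3 - 8·t - 5. De la ecuación de la velocidad v(t) = 18·t^5 - 10·t^4 + 12·t^3 - 8·t - 5, sustituimos t = 3 para obtener v = 3859.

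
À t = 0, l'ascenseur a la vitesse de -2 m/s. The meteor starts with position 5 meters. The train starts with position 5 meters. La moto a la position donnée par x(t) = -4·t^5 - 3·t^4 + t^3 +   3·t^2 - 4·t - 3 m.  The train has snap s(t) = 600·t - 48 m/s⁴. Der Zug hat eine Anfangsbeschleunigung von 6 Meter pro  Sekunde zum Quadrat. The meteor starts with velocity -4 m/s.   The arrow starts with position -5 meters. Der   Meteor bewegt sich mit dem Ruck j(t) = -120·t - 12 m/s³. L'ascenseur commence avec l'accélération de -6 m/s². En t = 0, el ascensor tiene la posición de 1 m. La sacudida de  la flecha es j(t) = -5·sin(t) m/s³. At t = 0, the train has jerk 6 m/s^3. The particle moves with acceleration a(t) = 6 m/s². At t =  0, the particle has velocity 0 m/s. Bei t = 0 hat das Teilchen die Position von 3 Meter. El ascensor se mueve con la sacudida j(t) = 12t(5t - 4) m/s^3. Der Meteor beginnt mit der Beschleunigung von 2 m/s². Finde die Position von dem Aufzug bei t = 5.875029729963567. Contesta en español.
Necesitamos integrar nuestra ecuación de la sacudida j(t) = 12·t·(5·t - 4) 3 veces. La antiderivada de la sacudida es la aceleración. Usando a(0) = -6, obtenemos a(t) = 20·t^3 - 24·t^2 - 6. La integral de la aceleración, con v(0) = -2, da la velocidad: v(t) = 5·t^4 - 8·t^3 - 6·t - 2. Integrando la velocidad y usando la condición inicial x(0) = 1, obtenemos x(t) = t^5 - 2·t^4 - 3·t^2 - 2·t + 1. Tenemos la posición x(t) = t^5 - 2·t^4 - 3·t^2 - 2·t + 1. Sustituyendo t = 5.875029729963567: x(5.875029729963567) = 4502.22831117854.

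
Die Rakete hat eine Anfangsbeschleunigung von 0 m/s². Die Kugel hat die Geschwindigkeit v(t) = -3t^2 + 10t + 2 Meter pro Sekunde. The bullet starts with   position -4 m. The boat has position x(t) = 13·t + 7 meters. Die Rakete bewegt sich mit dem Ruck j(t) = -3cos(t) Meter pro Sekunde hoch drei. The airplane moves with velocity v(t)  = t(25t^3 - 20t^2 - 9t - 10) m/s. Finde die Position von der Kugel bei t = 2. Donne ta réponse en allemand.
Wir müssen unsere Gleichung für die Geschwindigkeit v(t) = -3·t^2 + 10·t + 2 1-mal integrieren. Durch Integration von der Geschwindigkeit und Verwendung der Anfangsbedingung x(0) = -4, erhalten wir x(t) = -t^3 + 5·t^2 + 2·t - 4. Mit x(t) = -t^3 + 5·t^2 + 2·t - 4 und Einsetzen von t = 2, finden wir x = 12.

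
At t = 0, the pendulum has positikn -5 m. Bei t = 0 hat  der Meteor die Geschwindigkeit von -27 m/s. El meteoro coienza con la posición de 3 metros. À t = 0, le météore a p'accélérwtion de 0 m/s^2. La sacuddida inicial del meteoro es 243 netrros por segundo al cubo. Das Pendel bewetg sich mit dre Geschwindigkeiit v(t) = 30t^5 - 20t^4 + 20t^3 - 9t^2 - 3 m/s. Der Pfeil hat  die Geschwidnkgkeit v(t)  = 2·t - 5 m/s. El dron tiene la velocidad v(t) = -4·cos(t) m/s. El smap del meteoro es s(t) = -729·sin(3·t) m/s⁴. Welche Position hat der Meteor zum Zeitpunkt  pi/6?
Um dies zu lösen, müssen wir 4 Integrale unserer Gleichung für den Snap s(t) = -729·sin(3·t) finden. Die Stammfunktion von dem Snap ist der Ruck. Mit j(0) = 243 erhalten wir j(t) = 243·cos(3·t). Mit ∫j(t)dt und Anwendung von a(0) = 0, finden wir a(t) = 81·sin(3·t). Die Stammfunktion von der Beschleunigung, mit v(0) = -27, ergibt die Geschwindigkeit: v(t) = -27·cos(3·t). Mit ∫v(t)dt und Anwendung von x(0) = 3, finden wir x(t) = 3 - 9·sin(3·t). Mit x(t) = 3 - 9·sin(3·t) und Einsetzen von t = pi/6, finden wir x = -6.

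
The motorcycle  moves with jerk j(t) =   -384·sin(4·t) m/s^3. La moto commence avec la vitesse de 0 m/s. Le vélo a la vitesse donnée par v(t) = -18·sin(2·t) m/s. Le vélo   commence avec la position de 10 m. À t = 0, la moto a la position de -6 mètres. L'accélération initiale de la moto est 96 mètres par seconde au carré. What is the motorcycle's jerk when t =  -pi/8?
From the given jerk equation j(t) = -384·sin(4·t), we substitute t = -pi/8 to get j = 384.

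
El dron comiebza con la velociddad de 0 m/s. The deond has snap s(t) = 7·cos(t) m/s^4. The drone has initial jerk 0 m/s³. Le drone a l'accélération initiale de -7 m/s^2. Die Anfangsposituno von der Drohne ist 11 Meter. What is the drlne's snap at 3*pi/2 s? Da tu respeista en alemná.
Wir haben den Snap s(t) = 7·cos(t). Durch Einsetzen von t = 3*pi/2: s(3*pi/2) = 0.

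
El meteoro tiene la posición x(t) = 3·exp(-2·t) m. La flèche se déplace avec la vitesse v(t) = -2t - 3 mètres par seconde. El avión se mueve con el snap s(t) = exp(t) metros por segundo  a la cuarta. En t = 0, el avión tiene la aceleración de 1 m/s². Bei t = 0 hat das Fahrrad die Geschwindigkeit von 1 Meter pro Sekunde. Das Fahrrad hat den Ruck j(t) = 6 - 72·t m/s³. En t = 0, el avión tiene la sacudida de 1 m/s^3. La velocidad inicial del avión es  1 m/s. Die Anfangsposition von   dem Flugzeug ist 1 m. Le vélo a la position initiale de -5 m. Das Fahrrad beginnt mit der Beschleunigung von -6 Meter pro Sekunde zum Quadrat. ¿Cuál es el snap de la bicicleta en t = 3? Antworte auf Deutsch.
Um dies zu lösen, müssen wir 1 Ableitung unserer Gleichung für den Ruck j(t) = 6 - 72·t nehmen. Mit d/dt von j(t) finden wir s(t) = -72. Mit s(t) = -72 und Einsetzen von t = 3, finden wir s = -72.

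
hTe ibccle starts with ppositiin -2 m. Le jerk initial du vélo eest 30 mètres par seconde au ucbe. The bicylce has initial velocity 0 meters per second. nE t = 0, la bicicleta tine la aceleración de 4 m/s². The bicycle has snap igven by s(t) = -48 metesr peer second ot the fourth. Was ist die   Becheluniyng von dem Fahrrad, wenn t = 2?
Ausgehend von dem Snap s(t) = -48, nehmen wir 2 Integrale. Durch Integration von dem Snap und Verwendung der Anfangsbedingung j(0) = 30, erhalten wir j(t) = 30 - 48·t. Mit ∫j(t)dt und Anwendung von a(0) = 4, finden wir a(t) = -24·t^2 + 30·t + 4. Mit a(t) = -24·t^2 + 30·t + 4 und Einsetzen von t = 2, finden wir a = -32.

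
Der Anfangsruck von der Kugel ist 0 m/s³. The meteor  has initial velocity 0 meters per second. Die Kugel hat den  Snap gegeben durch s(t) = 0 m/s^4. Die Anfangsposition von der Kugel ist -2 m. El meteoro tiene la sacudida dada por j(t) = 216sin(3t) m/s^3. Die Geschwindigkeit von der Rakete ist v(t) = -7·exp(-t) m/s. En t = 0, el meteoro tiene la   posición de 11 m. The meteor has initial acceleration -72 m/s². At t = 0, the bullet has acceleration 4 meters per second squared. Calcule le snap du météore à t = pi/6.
Pour résoudre ceci, nous devons prendre 1 dérivée de notre équation du jerk j(t) = 216·sin(3·t). En prenant d/dt de j(t), nous trouvons s(t) = 648·cos(3·t). De l'équation du snap s(t) = 648·cos(3·t), nous substituons t = pi/6 pour obtenir s = 0.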